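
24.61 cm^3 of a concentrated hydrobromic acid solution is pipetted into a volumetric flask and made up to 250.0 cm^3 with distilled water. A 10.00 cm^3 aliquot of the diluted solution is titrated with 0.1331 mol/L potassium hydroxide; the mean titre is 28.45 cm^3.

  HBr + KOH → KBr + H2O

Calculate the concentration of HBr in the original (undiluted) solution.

3.847 mol/L

n(KOH) = 0.02845 × 0.1331 = 3.787 × 10^-3 mol
n(HBr) in the aliquot = 3.787 × 10^-3 mol (1:1 ratio)
[HBr]_dilute = 3.787 × 10^-3 / 0.01000 = 0.3787 mol/L
Dilution factor = 250.0 / 24.61 = 10.16
[HBr]_stock = 0.3787 × 10.16 = 3.847 mol/L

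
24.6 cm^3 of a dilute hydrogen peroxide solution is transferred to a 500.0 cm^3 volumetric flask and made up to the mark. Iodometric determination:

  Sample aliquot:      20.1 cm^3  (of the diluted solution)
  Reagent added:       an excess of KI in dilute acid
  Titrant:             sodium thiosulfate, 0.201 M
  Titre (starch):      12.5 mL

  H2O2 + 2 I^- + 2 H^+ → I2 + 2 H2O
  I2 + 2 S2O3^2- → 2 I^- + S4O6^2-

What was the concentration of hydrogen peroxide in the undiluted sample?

1.27 M

n(S2O3^2-) = 0.0125 × 0.201 = 2.51 × 10^-3 mol
n(I2) = n(S2O3^2-)/2 = 1.26 × 10^-3 mol
n(H2O2) in the aliquot = 1.26 × 10^-3 mol (1:1 ratio)
[H2O2]_dilute = 1.26 × 10^-3 / 0.0201 = 0.0625 mol/L
[H2O2]_original = 0.0625 × 500.0/24.6 = 1.27 mol/L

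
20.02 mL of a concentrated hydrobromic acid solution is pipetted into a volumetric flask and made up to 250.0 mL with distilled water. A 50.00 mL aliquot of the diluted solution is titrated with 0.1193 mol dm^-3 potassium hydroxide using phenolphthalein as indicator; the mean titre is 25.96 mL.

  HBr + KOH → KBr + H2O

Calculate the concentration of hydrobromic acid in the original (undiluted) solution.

n(KOH) = 0.02596 × 0.1193 = 3.097 × 10^-3 mol
n(HBr) in the aliquot = 3.097 × 10^-3 mol (1:1 ratio)
[HBr]_dilute = 3.097 × 10^-3 / 0.05000 = 0.06194 mol/L
Dilution factor = 250.0 / 20.02 = 12.49
[HBr]_stock = 0.06194 × 12.49 = 0.7735 mol/L

0.7735 mol/L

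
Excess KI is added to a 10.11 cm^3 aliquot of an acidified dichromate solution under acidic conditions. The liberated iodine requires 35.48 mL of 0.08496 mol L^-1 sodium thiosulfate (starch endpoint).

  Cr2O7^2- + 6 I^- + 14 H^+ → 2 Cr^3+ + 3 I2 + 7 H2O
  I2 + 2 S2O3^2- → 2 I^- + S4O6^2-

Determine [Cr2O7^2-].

0.04969 mol/L

n(S2O3^2-) = 0.03548 × 0.08496 = 3.014 × 10^-3 mol
n(I2) = n(S2O3^2-)/2 = 1.507 × 10^-3 mol
From the 1:3 ratio, n(Cr2O7^2-) in the aliquot = 1/3 × 1.507 × 10^-3 = 5.024 × 10^-4 mol
[Cr2O7^2-] = 5.024 × 10^-4 / 0.01011 = 0.04969 mol/L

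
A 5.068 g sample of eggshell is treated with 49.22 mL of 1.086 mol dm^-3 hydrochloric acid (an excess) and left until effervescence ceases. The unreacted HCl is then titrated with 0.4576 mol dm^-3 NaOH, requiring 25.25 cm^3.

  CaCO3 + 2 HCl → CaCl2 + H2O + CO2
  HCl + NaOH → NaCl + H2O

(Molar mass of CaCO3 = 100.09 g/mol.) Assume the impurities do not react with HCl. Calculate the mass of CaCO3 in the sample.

2.097 g

n(HCl) added = 0.04922 × 1.086 = 0.05345 mol
n(NaOH) used in back-titration = 0.02525 × 0.4576 = 0.01155 mol
n(HCl) left over = 0.01155 mol (1:1 ratio)
n(HCl) consumed by analyte = 0.05345 − 0.01155 = 0.04190 mol
From the 1:2 ratio, n(CaCO3) = 1/2 × 0.04190 = 0.02095 mol
mass of CaCO3 = 0.02095 × 100.09 = 2.097 g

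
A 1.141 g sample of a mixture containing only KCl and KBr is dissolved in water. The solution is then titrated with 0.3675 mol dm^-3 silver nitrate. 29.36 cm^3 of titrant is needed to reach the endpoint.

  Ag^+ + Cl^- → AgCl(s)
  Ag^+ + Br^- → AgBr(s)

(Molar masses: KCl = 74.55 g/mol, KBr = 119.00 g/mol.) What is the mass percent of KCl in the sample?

n(AgNO3) = 0.02936 × 0.3675 = 0.01079 mol
Let x = n(KCl), y = n(KBr).
Titrant: 1x + 1y = 0.01079;  mass: 74.55x + 119.00y = 1.141
Solving, x = 3.217 × 10^-3 mol, y = 7.573 × 10^-3 mol
mass of KCl = 3.217 × 10^-3 × 74.55 = 0.2398 g
% KCl = 0.2398 / 1.141 × 100 = 21.02 %

21.02 %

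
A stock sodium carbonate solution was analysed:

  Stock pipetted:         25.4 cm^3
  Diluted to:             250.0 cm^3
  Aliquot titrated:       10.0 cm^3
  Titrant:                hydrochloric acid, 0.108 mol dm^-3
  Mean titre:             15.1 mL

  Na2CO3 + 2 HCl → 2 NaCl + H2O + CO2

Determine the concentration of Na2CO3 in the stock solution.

0.803 mol/L

n(HCl) = 0.0151 × 0.108 = 1.63 × 10^-3 mol
From the 1:2 ratio, n(Na2CO3) in the aliquot = 1/2 × 1.63 × 10^-3 = 8.15 × 10^-4 mol
[Na2CO3]_dilute = 8.15 × 10^-4 / 0.0100 = 0.0815 mol/L
Dilution factor = 250.0 / 25.4 = 9.843
[Na2CO3]_stock = 0.0815 × 9.843 = 0.803 mol/L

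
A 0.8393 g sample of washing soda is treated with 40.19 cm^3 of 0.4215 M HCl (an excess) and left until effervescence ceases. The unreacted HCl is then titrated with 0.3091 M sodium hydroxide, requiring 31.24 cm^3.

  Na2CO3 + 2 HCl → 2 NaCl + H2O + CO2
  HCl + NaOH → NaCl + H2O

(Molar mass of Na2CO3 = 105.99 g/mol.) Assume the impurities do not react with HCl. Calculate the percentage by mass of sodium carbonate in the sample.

n(HCl) added = 0.04019 × 0.4215 = 0.01694 mol
n(NaOH) used in back-titration = 0.03124 × 0.3091 = 9.656 × 10^-3 mol
n(HCl) left over = 9.656 × 10^-3 mol (1:1 ratio)
n(HCl) consumed by analyte = 0.01694 − 9.656 × 10^-3 = 7.284 × 10^-3 mol
From the 1:2 ratio, n(Na2CO3) = 1/2 × 7.284 × 10^-3 = 3.642 × 10^-3 mol
mass of Na2CO3 = 3.642 × 10^-3 × 105.99 = 0.3860 g
% Na2CO3 = 0.3860 / 0.8393 × 100 = 45.99 %

45.99 %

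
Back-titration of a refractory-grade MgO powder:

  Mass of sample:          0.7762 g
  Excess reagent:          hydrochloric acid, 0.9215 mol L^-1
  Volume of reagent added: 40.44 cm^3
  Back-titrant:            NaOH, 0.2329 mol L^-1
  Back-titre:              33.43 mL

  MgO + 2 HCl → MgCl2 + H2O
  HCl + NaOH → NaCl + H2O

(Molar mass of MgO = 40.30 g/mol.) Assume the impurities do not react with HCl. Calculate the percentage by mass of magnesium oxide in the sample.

76.53 %

n(HCl) added = 0.04044 × 0.9215 = 0.03727 mol
n(NaOH) used in back-titration = 0.03343 × 0.2329 = 7.786 × 10^-3 mol
n(HCl) left over = 7.786 × 10^-3 mol (1:1 ratio)
n(HCl) consumed by analyte = 0.03727 − 7.786 × 10^-3 = 0.02948 mol
From the 1:2 ratio, n(MgO) = 1/2 × 0.02948 = 0.01474 mol
mass of MgO = 0.01474 × 40.30 = 0.5940 g
% MgO = 0.5940 / 0.7762 × 100 = 76.53 %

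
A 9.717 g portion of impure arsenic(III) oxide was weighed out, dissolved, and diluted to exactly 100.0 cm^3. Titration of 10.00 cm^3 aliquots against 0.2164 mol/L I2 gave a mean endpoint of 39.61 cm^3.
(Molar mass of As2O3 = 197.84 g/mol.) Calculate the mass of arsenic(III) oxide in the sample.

8.479 g

As2O3 + 2 I2 + 2 H2O → As2O5 + 4 HI
n(I2) per titration = 0.03961 × 0.2164 = 8.572 × 10^-3 mol
From the 1:2 ratio, n(As2O3) in each aliquot = 1/2 × 8.572 × 10^-3 = 4.286 × 10^-3 mol
n(As2O3) in the whole flask = 4.286 × 10^-3 × 100.0/10.00 = 0.04286 mol
mass of As2O3 = 0.04286 × 197.84 = 8.479 g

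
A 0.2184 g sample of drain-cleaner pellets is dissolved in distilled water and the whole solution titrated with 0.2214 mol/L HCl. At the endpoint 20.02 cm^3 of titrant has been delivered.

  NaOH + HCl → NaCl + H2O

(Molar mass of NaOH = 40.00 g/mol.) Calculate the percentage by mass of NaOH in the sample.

81.18 %

n(HCl) = 0.02002 L × 0.2214 mol/L = 4.432 × 10^-3 mol
n(NaOH) = 4.432 × 10^-3 mol (1:1 ratio)
mass of NaOH = 4.432 × 10^-3 × 40.00 g/mol = 0.1773 g
% NaOH = 0.1773 / 0.2184 × 100 = 81.18 %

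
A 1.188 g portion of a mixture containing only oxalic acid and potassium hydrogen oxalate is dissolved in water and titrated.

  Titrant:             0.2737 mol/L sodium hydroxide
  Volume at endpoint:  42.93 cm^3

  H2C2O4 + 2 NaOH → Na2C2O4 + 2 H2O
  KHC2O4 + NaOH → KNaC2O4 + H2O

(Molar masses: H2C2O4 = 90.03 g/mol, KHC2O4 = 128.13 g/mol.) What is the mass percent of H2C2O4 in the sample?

n(NaOH) = 0.04293 × 0.2737 = 0.01175 mol
Let x = n(H2C2O4), y = n(KHC2O4).
Titrant: 2x + 1y = 0.01175;  mass: 90.03x + 128.13y = 1.188
Solving, x = 1.910 × 10^-3 mol, y = 7.930 × 10^-3 mol
mass of H2C2O4 = 1.910 × 10^-3 × 90.03 = 0.1720 g
% H2C2O4 = 0.1720 / 1.188 × 100 = 14.48 %

14.48 %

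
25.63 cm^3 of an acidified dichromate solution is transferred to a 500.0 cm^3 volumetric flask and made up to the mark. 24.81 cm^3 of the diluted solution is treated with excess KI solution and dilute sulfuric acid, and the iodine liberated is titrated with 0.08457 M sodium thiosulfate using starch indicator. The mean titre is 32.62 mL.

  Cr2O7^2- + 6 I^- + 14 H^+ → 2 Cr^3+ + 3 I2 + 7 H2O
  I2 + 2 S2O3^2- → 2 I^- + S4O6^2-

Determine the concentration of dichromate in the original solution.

0.3615 M

n(S2O3^2-) = 0.03262 × 0.08457 = 2.759 × 10^-3 mol
n(I2) = n(S2O3^2-)/2 = 1.379 × 10^-3 mol
From the 1:3 ratio, n(Cr2O7^2-) in the aliquot = 1/3 × 1.379 × 10^-3 = 4.598 × 10^-4 mol
[Cr2O7^2-]_dilute = 4.598 × 10^-4 / 0.02481 = 0.01853 mol/L
[Cr2O7^2-]_original = 0.01853 × 500.0/25.63 = 0.3615 mol/L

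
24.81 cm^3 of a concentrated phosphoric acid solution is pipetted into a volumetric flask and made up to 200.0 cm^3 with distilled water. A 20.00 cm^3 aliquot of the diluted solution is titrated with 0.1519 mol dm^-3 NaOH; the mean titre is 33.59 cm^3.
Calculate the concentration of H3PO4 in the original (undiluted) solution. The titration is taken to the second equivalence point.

H3PO4 + 2 NaOH → Na2HPO4 + 2 H2O
n(NaOH) = 0.03359 × 0.1519 = 5.102 × 10^-3 mol
From the 1:2 ratio, n(H3PO4) in the aliquot = 1/2 × 5.102 × 10^-3 = 2.551 × 10^-3 mol
[H3PO4]_dilute = 2.551 × 10^-3 / 0.02000 = 0.1276 mol/L
Dilution factor = 200.0 / 24.81 = 8.061
[H3PO4]_stock = 0.1276 × 8.061 = 1.028 mol/L

1.028 mol/L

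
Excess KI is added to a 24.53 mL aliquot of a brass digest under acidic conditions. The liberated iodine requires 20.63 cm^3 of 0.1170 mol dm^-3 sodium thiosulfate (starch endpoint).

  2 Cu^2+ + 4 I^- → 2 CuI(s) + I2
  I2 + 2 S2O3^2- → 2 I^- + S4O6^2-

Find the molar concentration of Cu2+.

n(S2O3^2-) = 0.02063 × 0.1170 = 2.414 × 10^-3 mol
n(I2) = n(S2O3^2-)/2 = 1.207 × 10^-3 mol
From the 2:1 ratio, n(Cu2+) in the aliquot = 2/1 × 1.207 × 10^-3 = 2.414 × 10^-3 mol
[Cu2+] = 2.414 × 10^-3 / 0.02453 = 0.09840 mol/L

0.09840 mol/L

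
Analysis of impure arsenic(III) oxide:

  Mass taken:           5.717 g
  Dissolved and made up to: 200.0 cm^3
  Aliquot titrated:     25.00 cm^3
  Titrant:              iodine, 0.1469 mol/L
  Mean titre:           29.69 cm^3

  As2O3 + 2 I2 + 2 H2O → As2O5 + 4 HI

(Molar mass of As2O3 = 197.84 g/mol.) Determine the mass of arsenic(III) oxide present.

3.451 g

n(I2) per titration = 0.02969 × 0.1469 = 4.361 × 10^-3 mol
From the 1:2 ratio, n(As2O3) in each aliquot = 1/2 × 4.361 × 10^-3 = 2.181 × 10^-3 mol
n(As2O3) in the whole flask = 2.181 × 10^-3 × 200.0/25.00 = 0.01745 mol
mass of As2O3 = 0.01745 × 197.84 = 3.451 g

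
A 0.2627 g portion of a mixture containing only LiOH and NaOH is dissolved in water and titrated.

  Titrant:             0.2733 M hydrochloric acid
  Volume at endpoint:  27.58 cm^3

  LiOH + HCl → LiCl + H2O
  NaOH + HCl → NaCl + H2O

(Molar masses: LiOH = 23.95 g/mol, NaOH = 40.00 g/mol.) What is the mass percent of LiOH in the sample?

22.04 %

n(HCl) = 0.02758 × 0.2733 = 7.538 × 10^-3 mol
Let x = n(LiOH), y = n(NaOH).
Titrant: 1x + 1y = 7.538 × 10^-3;  mass: 23.95x + 40.00y = 0.2627
Solving, x = 2.418 × 10^-3 mol, y = 5.120 × 10^-3 mol
mass of LiOH = 2.418 × 10^-3 × 23.95 = 0.05790 g
% LiOH = 0.05790 / 0.2627 × 100 = 22.04 %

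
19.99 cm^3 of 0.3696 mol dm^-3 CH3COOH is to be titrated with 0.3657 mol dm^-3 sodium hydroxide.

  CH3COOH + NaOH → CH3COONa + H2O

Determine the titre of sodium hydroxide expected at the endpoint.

n(CH3COOH) = 0.01999 L × 0.3696 mol/L = 7.388 × 10^-3 mol
n(NaOH) = 7.388 × 10^-3 mol (1:1 stoichiometry)
V(NaOH) = 7.388 × 10^-3 mol / 0.3657 mol/L = 0.02020 L = 20.20 mL

20.20 mL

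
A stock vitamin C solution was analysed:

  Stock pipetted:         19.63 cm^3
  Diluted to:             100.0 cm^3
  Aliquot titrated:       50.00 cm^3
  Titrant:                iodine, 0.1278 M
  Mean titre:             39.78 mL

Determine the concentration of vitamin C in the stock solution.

C6H8O6 + I2 → C6H6O6 + 2 HI
n(I2) = 0.03978 × 0.1278 = 5.084 × 10^-3 mol
n(C6H8O6) in the aliquot = 5.084 × 10^-3 mol (1:1 ratio)
[C6H8O6]_dilute = 5.084 × 10^-3 / 0.05000 = 0.1017 mol/L
Dilution factor = 100.0 / 19.63 = 5.094
[C6H8O6]_stock = 0.1017 × 5.094 = 0.5180 mol/L

0.5180 M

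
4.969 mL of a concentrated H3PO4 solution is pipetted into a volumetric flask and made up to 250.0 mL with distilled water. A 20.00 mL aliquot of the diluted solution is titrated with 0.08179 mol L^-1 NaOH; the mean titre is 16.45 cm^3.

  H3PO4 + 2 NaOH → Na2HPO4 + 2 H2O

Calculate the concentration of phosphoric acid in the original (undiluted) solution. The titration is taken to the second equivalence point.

1.692 mol/L

n(NaOH) = 0.01645 × 0.08179 = 1.345 × 10^-3 mol
From the 1:2 ratio, n(H3PO4) in the aliquot = 1/2 × 1.345 × 10^-3 = 6.727 × 10^-4 mol
[H3PO4]_dilute = 6.727 × 10^-4 / 0.02000 = 0.03364 mol/L
Dilution factor = 250.0 / 4.969 = 50.31
[H3PO4]_stock = 0.03364 × 50.31 = 1.692 mol/L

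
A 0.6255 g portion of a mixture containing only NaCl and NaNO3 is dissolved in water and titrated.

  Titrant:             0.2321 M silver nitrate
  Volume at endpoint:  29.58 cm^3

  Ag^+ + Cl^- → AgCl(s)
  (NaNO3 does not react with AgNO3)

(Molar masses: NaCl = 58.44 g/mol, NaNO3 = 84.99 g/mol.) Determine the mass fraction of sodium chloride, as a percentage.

n(AgNO3) = 0.02958 × 0.2321 = 6.866 × 10^-3 mol
Let x = n(NaCl), y = n(NaNO3).
Titrant: 1x = 6.866 × 10^-3;  mass: 58.44x + 84.99y = 0.6255
Solving, x = 6.866 × 10^-3 mol, y = 2.639 × 10^-3 mol
mass of NaCl = 6.866 × 10^-3 × 58.44 = 0.4012 g
% NaCl = 0.4012 / 0.6255 × 100 = 64.14 %

64.14 %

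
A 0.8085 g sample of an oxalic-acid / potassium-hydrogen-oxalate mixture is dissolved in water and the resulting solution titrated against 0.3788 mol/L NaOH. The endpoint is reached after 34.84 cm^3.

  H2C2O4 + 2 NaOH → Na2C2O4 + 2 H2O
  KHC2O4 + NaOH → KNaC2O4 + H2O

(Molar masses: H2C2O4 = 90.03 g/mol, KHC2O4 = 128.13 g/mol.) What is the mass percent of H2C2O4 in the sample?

59.12 %

n(NaOH) = 0.03484 × 0.3788 = 0.01320 mol
Let x = n(H2C2O4), y = n(KHC2O4).
Titrant: 2x + 1y = 0.01320;  mass: 90.03x + 128.13y = 0.8085
Solving, x = 5.309 × 10^-3 mol, y = 2.580 × 10^-3 mol
mass of H2C2O4 = 5.309 × 10^-3 × 90.03 = 0.4780 g
% H2C2O4 = 0.4780 / 0.8085 × 100 = 59.12 %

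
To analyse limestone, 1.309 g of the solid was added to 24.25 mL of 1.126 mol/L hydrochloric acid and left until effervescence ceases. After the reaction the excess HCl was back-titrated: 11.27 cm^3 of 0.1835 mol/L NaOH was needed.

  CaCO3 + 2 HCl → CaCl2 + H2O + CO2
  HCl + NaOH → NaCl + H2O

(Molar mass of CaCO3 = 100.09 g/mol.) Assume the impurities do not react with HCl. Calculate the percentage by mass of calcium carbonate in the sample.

n(HCl) added = 0.02425 × 1.126 = 0.02731 mol
n(NaOH) used in back-titration = 0.01127 × 0.1835 = 2.068 × 10^-3 mol
n(HCl) left over = 2.068 × 10^-3 mol (1:1 ratio)
n(HCl) consumed by analyte = 0.02731 − 2.068 × 10^-3 = 0.02524 mol
From the 1:2 ratio, n(CaCO3) = 1/2 × 0.02524 = 0.01262 mol
mass of CaCO3 = 0.01262 × 100.09 = 1.263 g
% CaCO3 = 1.263 / 1.309 × 100 = 96.49 %

96.49 %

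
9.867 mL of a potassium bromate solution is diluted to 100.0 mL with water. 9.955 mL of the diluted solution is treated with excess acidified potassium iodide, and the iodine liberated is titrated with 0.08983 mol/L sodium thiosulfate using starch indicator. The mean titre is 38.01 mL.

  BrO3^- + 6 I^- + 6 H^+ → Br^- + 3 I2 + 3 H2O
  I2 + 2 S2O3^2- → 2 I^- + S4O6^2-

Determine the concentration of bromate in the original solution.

0.5794 mol/L

n(S2O3^2-) = 0.03801 × 0.08983 = 3.414 × 10^-3 mol
n(I2) = n(S2O3^2-)/2 = 1.707 × 10^-3 mol
From the 1:3 ratio, n(BrO3^-) in the aliquot = 1/3 × 1.707 × 10^-3 = 5.691 × 10^-4 mol
[BrO3^-]_dilute = 5.691 × 10^-4 / 0.009955 = 0.05716 mol/L
[BrO3^-]_original = 0.05716 × 100.0/9.867 = 0.5794 mol/L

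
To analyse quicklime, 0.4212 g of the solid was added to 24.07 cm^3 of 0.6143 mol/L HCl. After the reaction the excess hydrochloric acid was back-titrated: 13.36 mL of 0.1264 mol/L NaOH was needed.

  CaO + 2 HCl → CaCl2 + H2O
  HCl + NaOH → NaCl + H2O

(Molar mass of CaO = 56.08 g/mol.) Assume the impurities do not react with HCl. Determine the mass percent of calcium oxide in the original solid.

n(HCl) added = 0.02407 × 0.6143 = 0.01479 mol
n(NaOH) used in back-titration = 0.01336 × 0.1264 = 1.689 × 10^-3 mol
n(HCl) left over = 1.689 × 10^-3 mol (1:1 ratio)
n(HCl) consumed by analyte = 0.01479 − 1.689 × 10^-3 = 0.01310 mol
From the 1:2 ratio, n(CaO) = 1/2 × 0.01310 = 6.549 × 10^-3 mol
mass of CaO = 6.549 × 10^-3 × 56.08 = 0.3673 g
% CaO = 0.3673 / 0.4212 × 100 = 87.19 %

87.19 %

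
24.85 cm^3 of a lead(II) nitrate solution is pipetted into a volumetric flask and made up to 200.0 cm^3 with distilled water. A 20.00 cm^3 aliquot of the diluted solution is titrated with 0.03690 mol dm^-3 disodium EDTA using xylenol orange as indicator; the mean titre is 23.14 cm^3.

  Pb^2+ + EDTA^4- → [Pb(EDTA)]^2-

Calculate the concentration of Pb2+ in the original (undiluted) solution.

n(EDTA) = 0.02314 × 0.03690 = 8.539 × 10^-4 mol
n(Pb2+) in the aliquot = 8.539 × 10^-4 mol (1:1 ratio)
[Pb2+]_dilute = 8.539 × 10^-4 / 0.02000 = 0.04269 mol/L
Dilution factor = 200.0 / 24.85 = 8.048
[Pb2+]_stock = 0.04269 × 8.048 = 0.3436 mol/L

0.3436 mol/L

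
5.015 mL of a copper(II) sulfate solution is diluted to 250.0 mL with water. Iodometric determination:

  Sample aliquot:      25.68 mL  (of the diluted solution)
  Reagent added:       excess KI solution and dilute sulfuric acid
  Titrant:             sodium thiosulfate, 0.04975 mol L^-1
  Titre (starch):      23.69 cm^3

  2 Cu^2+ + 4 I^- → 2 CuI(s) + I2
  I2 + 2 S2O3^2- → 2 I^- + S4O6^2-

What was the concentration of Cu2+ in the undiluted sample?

2.288 mol/L

n(S2O3^2-) = 0.02369 × 0.04975 = 1.179 × 10^-3 mol
n(I2) = n(S2O3^2-)/2 = 5.893 × 10^-4 mol
From the 2:1 ratio, n(Cu2+) in the aliquot = 2/1 × 5.893 × 10^-4 = 1.179 × 10^-3 mol
[Cu2+]_dilute = 1.179 × 10^-3 / 0.02568 = 0.04589 mol/L
[Cu2+]_original = 0.04589 × 250.0/5.015 = 2.288 mol/L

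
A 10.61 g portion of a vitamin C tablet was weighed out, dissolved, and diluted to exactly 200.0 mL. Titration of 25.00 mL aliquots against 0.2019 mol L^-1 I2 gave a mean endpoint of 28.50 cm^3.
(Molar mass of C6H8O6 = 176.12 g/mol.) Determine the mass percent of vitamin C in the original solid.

76.41 %

C6H8O6 + I2 → C6H6O6 + 2 HI
n(I2) per titration = 0.02850 × 0.2019 = 5.754 × 10^-3 mol
n(C6H8O6) in each aliquot = 5.754 × 10^-3 mol (1:1 ratio)
n(C6H8O6) in the whole flask = 5.754 × 10^-3 × 200.0/25.00 = 0.04603 mol
mass of C6H8O6 = 0.04603 × 176.12 = 8.107 g
% C6H8O6 = 8.107 / 10.61 × 100 = 76.41 %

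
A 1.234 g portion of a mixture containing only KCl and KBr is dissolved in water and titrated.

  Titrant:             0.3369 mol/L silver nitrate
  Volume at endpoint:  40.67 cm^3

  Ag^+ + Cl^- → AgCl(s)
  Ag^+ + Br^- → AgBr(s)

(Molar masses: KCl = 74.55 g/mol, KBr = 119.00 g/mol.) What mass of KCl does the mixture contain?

n(AgNO3) = 0.04067 × 0.3369 = 0.01370 mol
Let x = n(KCl), y = n(KBr).
Titrant: 1x + 1y = 0.01370;  mass: 74.55x + 119.00y = 1.234
Solving, x = 8.920 × 10^-3 mol, y = 4.781 × 10^-3 mol
mass of KCl = 8.920 × 10^-3 × 74.55 = 0.6650 g

0.6650 g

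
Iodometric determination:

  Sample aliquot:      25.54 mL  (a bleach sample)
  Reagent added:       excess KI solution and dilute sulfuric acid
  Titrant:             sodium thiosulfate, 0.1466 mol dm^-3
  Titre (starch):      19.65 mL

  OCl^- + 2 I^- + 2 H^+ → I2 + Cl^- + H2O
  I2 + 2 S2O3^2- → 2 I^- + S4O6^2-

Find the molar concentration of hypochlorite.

0.05640 mol/L

n(S2O3^2-) = 0.01965 × 0.1466 = 2.881 × 10^-3 mol
n(I2) = n(S2O3^2-)/2 = 1.440 × 10^-3 mol
n(OCl^-) in the aliquot = 1.440 × 10^-3 mol (1:1 ratio)
[OCl^-] = 1.440 × 10^-3 / 0.02554 = 0.05640 mol/L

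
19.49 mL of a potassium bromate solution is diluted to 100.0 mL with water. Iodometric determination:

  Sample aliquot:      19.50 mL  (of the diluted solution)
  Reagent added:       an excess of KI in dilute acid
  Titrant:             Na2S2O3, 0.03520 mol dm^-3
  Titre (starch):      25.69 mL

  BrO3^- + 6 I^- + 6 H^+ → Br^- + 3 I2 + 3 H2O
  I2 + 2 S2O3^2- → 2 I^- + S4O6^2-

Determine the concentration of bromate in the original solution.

n(S2O3^2-) = 0.02569 × 0.03520 = 9.043 × 10^-4 mol
n(I2) = n(S2O3^2-)/2 = 4.521 × 10^-4 mol
From the 1:3 ratio, n(BrO3^-) in the aliquot = 1/3 × 4.521 × 10^-4 = 1.507 × 10^-4 mol
[BrO3^-]_dilute = 1.507 × 10^-4 / 0.01950 = 0.007729 mol/L
[BrO3^-]_original = 0.007729 × 100.0/19.49 = 0.03966 mol/L

0.03966 mol/L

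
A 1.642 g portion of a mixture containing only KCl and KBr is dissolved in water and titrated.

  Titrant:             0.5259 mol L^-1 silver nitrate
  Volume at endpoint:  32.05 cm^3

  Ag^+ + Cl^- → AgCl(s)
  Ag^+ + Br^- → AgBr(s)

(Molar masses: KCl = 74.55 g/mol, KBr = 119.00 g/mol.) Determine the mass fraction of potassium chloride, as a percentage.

n(AgNO3) = 0.03205 × 0.5259 = 0.01686 mol
Let x = n(KCl), y = n(KBr).
Titrant: 1x + 1y = 0.01686;  mass: 74.55x + 119.00y = 1.642
Solving, x = 8.183 × 10^-3 mol, y = 8.672 × 10^-3 mol
mass of KCl = 8.183 × 10^-3 × 74.55 = 0.6101 g
% KCl = 0.6101 / 1.642 × 100 = 37.15 %

37.15 %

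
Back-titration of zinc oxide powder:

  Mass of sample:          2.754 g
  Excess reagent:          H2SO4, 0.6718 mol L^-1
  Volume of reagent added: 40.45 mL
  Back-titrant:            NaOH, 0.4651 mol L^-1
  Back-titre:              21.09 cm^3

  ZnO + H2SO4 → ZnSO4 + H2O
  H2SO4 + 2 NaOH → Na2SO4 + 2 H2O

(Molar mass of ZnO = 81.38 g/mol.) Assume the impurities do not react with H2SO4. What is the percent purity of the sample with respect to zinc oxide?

65.81 %

n(H2SO4) added = 0.04045 × 0.6718 = 0.02717 mol
n(NaOH) used in back-titration = 0.02109 × 0.4651 = 9.809 × 10^-3 mol
From the 1:2 ratio, n(H2SO4) left over = 1/2 × 9.809 × 10^-3 = 4.904 × 10^-3 mol
n(H2SO4) consumed by analyte = 0.02717 − 4.904 × 10^-3 = 0.02227 mol
n(ZnO) = 0.02227 mol (1:1 ratio)
mass of ZnO = 0.02227 × 81.38 = 1.812 g
% ZnO = 1.812 / 2.754 × 100 = 65.81 %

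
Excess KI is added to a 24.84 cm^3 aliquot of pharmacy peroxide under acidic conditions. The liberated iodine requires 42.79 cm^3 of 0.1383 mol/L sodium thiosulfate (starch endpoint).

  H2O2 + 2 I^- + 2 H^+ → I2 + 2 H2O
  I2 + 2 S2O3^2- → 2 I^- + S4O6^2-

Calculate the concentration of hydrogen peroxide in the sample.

n(S2O3^2-) = 0.04279 × 0.1383 = 5.918 × 10^-3 mol
n(I2) = n(S2O3^2-)/2 = 2.959 × 10^-3 mol
n(H2O2) in the aliquot = 2.959 × 10^-3 mol (1:1 ratio)
[H2O2] = 2.959 × 10^-3 / 0.02484 = 0.1191 mol/L

0.1191 mol/L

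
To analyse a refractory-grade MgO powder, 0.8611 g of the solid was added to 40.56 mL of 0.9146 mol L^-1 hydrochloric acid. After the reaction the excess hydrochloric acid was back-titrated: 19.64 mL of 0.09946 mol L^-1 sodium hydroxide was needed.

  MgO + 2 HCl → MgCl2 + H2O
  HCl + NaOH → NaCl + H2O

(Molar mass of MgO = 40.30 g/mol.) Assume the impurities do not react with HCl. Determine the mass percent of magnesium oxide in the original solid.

n(HCl) added = 0.04056 × 0.9146 = 0.03710 mol
n(NaOH) used in back-titration = 0.01964 × 0.09946 = 1.953 × 10^-3 mol
n(HCl) left over = 1.953 × 10^-3 mol (1:1 ratio)
n(HCl) consumed by analyte = 0.03710 − 1.953 × 10^-3 = 0.03514 mol
From the 1:2 ratio, n(MgO) = 1/2 × 0.03514 = 0.01757 mol
mass of MgO = 0.01757 × 40.30 = 0.7081 g
% MgO = 0.7081 / 0.8611 × 100 = 82.24 %

82.24 %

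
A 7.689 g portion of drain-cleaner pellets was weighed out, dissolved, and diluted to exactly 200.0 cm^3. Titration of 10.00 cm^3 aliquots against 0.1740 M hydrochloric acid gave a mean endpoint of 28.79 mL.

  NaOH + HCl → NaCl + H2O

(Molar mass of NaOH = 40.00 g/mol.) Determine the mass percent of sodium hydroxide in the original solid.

n(HCl) per titration = 0.02879 × 0.1740 = 5.009 × 10^-3 mol
n(NaOH) in each aliquot = 5.009 × 10^-3 mol (1:1 ratio)
n(NaOH) in the whole flask = 5.009 × 10^-3 × 200.0/10.00 = 0.1002 mol
mass of NaOH = 0.1002 × 40.00 = 4.008 g
% NaOH = 4.008 / 7.689 × 100 = 52.12 %

52.12 %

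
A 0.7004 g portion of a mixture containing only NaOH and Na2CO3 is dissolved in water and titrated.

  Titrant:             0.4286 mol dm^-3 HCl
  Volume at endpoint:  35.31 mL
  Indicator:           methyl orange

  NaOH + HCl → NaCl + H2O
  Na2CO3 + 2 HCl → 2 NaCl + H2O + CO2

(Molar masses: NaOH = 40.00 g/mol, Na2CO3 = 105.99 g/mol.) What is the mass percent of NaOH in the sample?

44.66 %

n(HCl) = 0.03531 × 0.4286 = 0.01513 mol
Let x = n(NaOH), y = n(Na2CO3).
Titrant: 1x + 2y = 0.01513;  mass: 40.00x + 105.99y = 0.7004
Solving, x = 7.820 × 10^-3 mol, y = 3.657 × 10^-3 mol
mass of NaOH = 7.820 × 10^-3 × 40.00 = 0.3128 g
% NaOH = 0.3128 / 0.7004 × 100 = 44.66 %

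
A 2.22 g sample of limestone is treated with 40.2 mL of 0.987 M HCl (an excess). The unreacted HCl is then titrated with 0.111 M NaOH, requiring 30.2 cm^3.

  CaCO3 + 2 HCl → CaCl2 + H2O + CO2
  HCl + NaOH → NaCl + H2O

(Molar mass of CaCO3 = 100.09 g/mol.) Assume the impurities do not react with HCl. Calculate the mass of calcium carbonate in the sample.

1.82 g

n(HCl) added = 0.0402 × 0.987 = 0.0397 mol
n(NaOH) used in back-titration = 0.0302 × 0.111 = 3.35 × 10^-3 mol
n(HCl) left over = 3.35 × 10^-3 mol (1:1 ratio)
n(HCl) consumed by analyte = 0.0397 − 3.35 × 10^-3 = 0.0363 mol
From the 1:2 ratio, n(CaCO3) = 1/2 × 0.0363 = 0.0182 mol
mass of CaCO3 = 0.0182 × 100.09 = 1.82 g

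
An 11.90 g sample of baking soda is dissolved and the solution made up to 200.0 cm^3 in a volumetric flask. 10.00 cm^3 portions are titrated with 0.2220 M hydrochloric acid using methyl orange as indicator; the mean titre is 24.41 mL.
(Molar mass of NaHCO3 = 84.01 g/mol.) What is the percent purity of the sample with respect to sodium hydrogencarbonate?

NaHCO3 + HCl → NaCl + H2O + CO2
n(HCl) per titration = 0.02441 × 0.2220 = 5.419 × 10^-3 mol
n(NaHCO3) in each aliquot = 5.419 × 10^-3 mol (1:1 ratio)
n(NaHCO3) in the whole flask = 5.419 × 10^-3 × 200.0/10.00 = 0.1084 mol
mass of NaHCO3 = 0.1084 × 84.01 = 9.105 g
% NaHCO3 = 9.105 / 11.90 × 100 = 76.51 %

76.51 %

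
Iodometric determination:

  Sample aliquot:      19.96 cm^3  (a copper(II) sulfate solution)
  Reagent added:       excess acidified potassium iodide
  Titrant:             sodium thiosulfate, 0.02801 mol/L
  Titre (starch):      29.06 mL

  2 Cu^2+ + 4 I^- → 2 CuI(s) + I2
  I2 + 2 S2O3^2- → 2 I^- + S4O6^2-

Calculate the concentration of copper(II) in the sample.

0.04078 mol/L

n(S2O3^2-) = 0.02906 × 0.02801 = 8.140 × 10^-4 mol
n(I2) = n(S2O3^2-)/2 = 4.070 × 10^-4 mol
From the 2:1 ratio, n(Cu2+) in the aliquot = 2/1 × 4.070 × 10^-4 = 8.140 × 10^-4 mol
[Cu2+] = 8.140 × 10^-4 / 0.01996 = 0.04078 mol/L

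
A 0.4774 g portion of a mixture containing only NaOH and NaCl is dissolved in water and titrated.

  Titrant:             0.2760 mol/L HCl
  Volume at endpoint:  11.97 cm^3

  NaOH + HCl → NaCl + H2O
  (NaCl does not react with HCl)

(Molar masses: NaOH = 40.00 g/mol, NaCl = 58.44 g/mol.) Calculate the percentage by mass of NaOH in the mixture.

n(HCl) = 0.01197 × 0.2760 = 3.304 × 10^-3 mol
Let x = n(NaOH), y = n(NaCl).
Titrant: 1x = 3.304 × 10^-3;  mass: 40.00x + 58.44y = 0.4774
Solving, x = 3.304 × 10^-3 mol, y = 5.908 × 10^-3 mol
mass of NaOH = 3.304 × 10^-3 × 40.00 = 0.1321 g
% NaOH = 0.1321 / 0.4774 × 100 = 27.68 %

27.68 %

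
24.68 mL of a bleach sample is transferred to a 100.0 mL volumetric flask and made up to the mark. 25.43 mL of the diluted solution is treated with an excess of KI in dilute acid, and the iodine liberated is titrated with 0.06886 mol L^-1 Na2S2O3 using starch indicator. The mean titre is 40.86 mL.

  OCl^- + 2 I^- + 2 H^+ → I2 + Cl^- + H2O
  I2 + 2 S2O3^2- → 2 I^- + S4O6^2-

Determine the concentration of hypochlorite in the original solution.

0.2242 mol/L

n(S2O3^2-) = 0.04086 × 0.06886 = 2.814 × 10^-3 mol
n(I2) = n(S2O3^2-)/2 = 1.407 × 10^-3 mol
n(OCl^-) in the aliquot = 1.407 × 10^-3 mol (1:1 ratio)
[OCl^-]_dilute = 1.407 × 10^-3 / 0.02543 = 0.05532 mol/L
[OCl^-]_original = 0.05532 × 100.0/24.68 = 0.2242 mol/L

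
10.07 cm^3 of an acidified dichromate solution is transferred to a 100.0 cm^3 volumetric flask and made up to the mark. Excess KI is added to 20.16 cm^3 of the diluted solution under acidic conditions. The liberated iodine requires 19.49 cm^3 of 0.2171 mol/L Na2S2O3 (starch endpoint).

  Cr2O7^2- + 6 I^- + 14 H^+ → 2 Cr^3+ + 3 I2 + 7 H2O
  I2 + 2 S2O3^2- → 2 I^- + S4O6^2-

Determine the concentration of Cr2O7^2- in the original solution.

n(S2O3^2-) = 0.01949 × 0.2171 = 4.231 × 10^-3 mol
n(I2) = n(S2O3^2-)/2 = 2.116 × 10^-3 mol
From the 1:3 ratio, n(Cr2O7^2-) in the aliquot = 1/3 × 2.116 × 10^-3 = 7.052 × 10^-4 mol
[Cr2O7^2-]_dilute = 7.052 × 10^-4 / 0.02016 = 0.03498 mol/L
[Cr2O7^2-]_original = 0.03498 × 100.0/10.07 = 0.3474 mol/L

0.3474 mol/L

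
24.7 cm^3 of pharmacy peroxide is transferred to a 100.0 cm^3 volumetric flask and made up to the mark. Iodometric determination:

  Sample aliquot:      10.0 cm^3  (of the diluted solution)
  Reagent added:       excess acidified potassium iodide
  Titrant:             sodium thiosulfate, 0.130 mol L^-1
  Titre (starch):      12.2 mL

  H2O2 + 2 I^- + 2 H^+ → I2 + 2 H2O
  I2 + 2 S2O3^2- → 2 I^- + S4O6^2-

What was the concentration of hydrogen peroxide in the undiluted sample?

0.321 mol/L

n(S2O3^2-) = 0.0122 × 0.130 = 1.59 × 10^-3 mol
n(I2) = n(S2O3^2-)/2 = 7.93 × 10^-4 mol
n(H2O2) in the aliquot = 7.93 × 10^-4 mol (1:1 ratio)
[H2O2]_dilute = 7.93 × 10^-4 / 0.0100 = 0.0793 mol/L
[H2O2]_original = 0.0793 × 100.0/24.7 = 0.321 mol/L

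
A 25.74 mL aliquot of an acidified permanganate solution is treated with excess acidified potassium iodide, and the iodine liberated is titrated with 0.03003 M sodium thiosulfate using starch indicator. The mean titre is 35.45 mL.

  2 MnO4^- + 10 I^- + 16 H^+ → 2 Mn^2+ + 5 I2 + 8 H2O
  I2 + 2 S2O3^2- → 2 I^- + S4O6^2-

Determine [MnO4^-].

n(S2O3^2-) = 0.03545 × 0.03003 = 1.065 × 10^-3 mol
n(I2) = n(S2O3^2-)/2 = 5.323 × 10^-4 mol
From the 2:5 ratio, n(MnO4^-) in the aliquot = 2/5 × 5.323 × 10^-4 = 2.129 × 10^-4 mol
[MnO4^-] = 2.129 × 10^-4 / 0.02574 = 0.008272 mol/L

0.008272 M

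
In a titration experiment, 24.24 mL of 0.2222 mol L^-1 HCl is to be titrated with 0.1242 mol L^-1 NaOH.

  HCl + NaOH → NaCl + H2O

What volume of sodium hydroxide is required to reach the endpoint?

43.37 mL

n(HCl) = 0.02424 L × 0.2222 mol/L = 5.386 × 10^-3 mol
n(NaOH) = 5.386 × 10^-3 mol (1:1 stoichiometry)
V(NaOH) = 5.386 × 10^-3 mol / 0.1242 mol/L = 0.04337 L = 43.37 mL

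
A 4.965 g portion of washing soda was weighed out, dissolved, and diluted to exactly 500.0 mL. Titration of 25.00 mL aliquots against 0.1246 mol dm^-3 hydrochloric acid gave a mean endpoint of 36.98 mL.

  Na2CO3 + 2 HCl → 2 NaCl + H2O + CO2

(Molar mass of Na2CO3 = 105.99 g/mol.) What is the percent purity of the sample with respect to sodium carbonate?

98.36 %

n(HCl) per titration = 0.03698 × 0.1246 = 4.608 × 10^-3 mol
From the 1:2 ratio, n(Na2CO3) in each aliquot = 1/2 × 4.608 × 10^-3 = 2.304 × 10^-3 mol
n(Na2CO3) in the whole flask = 2.304 × 10^-3 × 500.0/25.00 = 0.04608 mol
mass of Na2CO3 = 0.04608 × 105.99 = 4.884 g
% Na2CO3 = 4.884 / 4.965 × 100 = 98.36 %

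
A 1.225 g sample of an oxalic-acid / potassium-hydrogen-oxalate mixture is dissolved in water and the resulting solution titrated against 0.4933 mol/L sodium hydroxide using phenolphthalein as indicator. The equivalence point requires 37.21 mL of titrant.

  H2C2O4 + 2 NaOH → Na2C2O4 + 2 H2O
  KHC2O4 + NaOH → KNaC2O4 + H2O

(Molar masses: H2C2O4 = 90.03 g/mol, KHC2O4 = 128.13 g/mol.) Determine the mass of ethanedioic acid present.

0.6103 g

n(NaOH) = 0.03721 × 0.4933 = 0.01836 mol
Let x = n(H2C2O4), y = n(KHC2O4).
Titrant: 2x + 1y = 0.01836;  mass: 90.03x + 128.13y = 1.225
Solving, x = 6.779 × 10^-3 mol, y = 4.797 × 10^-3 mol
mass of H2C2O4 = 6.779 × 10^-3 × 90.03 = 0.6103 g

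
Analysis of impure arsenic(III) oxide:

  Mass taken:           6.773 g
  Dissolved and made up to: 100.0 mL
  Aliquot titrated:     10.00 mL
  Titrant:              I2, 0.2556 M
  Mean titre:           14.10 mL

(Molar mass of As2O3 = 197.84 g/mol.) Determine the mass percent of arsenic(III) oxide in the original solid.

As2O3 + 2 I2 + 2 H2O → As2O5 + 4 HI
n(I2) per titration = 0.01410 × 0.2556 = 3.604 × 10^-3 mol
From the 1:2 ratio, n(As2O3) in each aliquot = 1/2 × 3.604 × 10^-3 = 1.802 × 10^-3 mol
n(As2O3) in the whole flask = 1.802 × 10^-3 × 100.0/10.00 = 0.01802 mol
mass of As2O3 = 0.01802 × 197.84 = 3.565 g
% As2O3 = 3.565 / 6.773 × 100 = 52.64 %

52.64 %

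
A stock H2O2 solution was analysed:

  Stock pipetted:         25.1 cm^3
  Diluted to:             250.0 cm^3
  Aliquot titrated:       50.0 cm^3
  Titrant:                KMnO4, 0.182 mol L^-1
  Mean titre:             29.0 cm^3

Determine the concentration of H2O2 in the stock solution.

2 MnO4^- + 5 H2O2 + 6 H^+ → 2 Mn^2+ + 5 O2 + 8 H2O
n(KMnO4) = 0.0290 × 0.182 = 5.28 × 10^-3 mol
From the 5:2 ratio, n(H2O2) in the aliquot = 5/2 × 5.28 × 10^-3 = 0.0132 mol
[H2O2]_dilute = 0.0132 / 0.0500 = 0.264 mol/L
Dilution factor = 250.0 / 25.1 = 9.960
[H2O2]_stock = 0.264 × 9.960 = 2.63 mol/L

2.63 mol/L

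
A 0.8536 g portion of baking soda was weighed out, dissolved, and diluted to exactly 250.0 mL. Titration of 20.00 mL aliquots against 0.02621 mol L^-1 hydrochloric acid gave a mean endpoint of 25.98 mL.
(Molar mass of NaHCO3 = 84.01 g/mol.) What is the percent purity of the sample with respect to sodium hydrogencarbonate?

NaHCO3 + HCl → NaCl + H2O + CO2
n(HCl) per titration = 0.02598 × 0.02621 = 6.809 × 10^-4 mol
n(NaHCO3) in each aliquot = 6.809 × 10^-4 mol (1:1 ratio)
n(NaHCO3) in the whole flask = 6.809 × 10^-4 × 250.0/20.00 = 8.512 × 10^-3 mol
mass of NaHCO3 = 8.512 × 10^-3 × 84.01 = 0.7151 g
% NaHCO3 = 0.7151 / 0.8536 × 100 = 83.77 %

83.77 %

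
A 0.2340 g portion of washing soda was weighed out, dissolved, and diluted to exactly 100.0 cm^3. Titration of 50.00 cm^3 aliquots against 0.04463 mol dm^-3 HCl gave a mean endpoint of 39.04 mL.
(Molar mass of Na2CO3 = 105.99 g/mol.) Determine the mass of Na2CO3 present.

0.1847 g

Na2CO3 + 2 HCl → 2 NaCl + H2O + CO2
n(HCl) per titration = 0.03904 × 0.04463 = 1.742 × 10^-3 mol
From the 1:2 ratio, n(Na2CO3) in each aliquot = 1/2 × 1.742 × 10^-3 = 8.712 × 10^-4 mol
n(Na2CO3) in the whole flask = 8.712 × 10^-4 × 100.0/50.00 = 1.742 × 10^-3 mol
mass of Na2CO3 = 1.742 × 10^-3 × 105.99 = 0.1847 g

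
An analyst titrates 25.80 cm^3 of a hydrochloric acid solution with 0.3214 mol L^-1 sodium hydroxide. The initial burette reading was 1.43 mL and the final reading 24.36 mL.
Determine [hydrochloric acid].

HCl + NaOH → NaCl + H2O
n(NaOH) = 0.02293 L × 0.3214 mol/L = 7.370 × 10^-3 mol
n(HCl) = 7.370 × 10^-3 mol (1:1 mole ratio)
[HCl] = 7.370 × 10^-3 mol / 0.02580 L = 0.2856 mol/L

0.2856 mol/L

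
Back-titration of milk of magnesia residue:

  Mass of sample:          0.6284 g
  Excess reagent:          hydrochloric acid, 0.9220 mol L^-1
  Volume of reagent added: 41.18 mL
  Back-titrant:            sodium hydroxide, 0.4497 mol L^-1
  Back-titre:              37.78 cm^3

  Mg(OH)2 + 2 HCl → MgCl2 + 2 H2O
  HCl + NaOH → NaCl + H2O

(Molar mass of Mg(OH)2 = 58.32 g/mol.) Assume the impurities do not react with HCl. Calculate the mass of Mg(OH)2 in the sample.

0.6117 g

n(HCl) added = 0.04118 × 0.9220 = 0.03797 mol
n(NaOH) used in back-titration = 0.03778 × 0.4497 = 0.01699 mol
n(HCl) left over = 0.01699 mol (1:1 ratio)
n(HCl) consumed by analyte = 0.03797 − 0.01699 = 0.02098 mol
From the 1:2 ratio, n(Mg(OH)2) = 1/2 × 0.02098 = 0.01049 mol
mass of Mg(OH)2 = 0.01049 × 58.32 = 0.6117 g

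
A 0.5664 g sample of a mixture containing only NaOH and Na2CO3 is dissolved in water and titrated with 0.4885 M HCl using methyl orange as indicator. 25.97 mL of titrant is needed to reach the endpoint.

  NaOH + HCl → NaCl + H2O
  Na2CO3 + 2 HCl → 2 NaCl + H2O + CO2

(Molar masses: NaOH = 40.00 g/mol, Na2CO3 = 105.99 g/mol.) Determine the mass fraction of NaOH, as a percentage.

n(HCl) = 0.02597 × 0.4885 = 0.01269 mol
Let x = n(NaOH), y = n(Na2CO3).
Titrant: 1x + 2y = 0.01269;  mass: 40.00x + 105.99y = 0.5664
Solving, x = 8.150 × 10^-3 mol, y = 2.268 × 10^-3 mol
mass of NaOH = 8.150 × 10^-3 × 40.00 = 0.3260 g
% NaOH = 0.3260 / 0.5664 × 100 = 57.56 %

57.56 %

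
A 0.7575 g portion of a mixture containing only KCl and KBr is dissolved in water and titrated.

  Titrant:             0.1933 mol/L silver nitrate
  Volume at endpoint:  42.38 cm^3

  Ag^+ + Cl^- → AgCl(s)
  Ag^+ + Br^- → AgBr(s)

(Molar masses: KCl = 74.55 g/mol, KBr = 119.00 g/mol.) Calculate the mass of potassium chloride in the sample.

n(AgNO3) = 0.04238 × 0.1933 = 8.192 × 10^-3 mol
Let x = n(KCl), y = n(KBr).
Titrant: 1x + 1y = 8.192 × 10^-3;  mass: 74.55x + 119.00y = 0.7575
Solving, x = 4.890 × 10^-3 mol, y = 3.302 × 10^-3 mol
mass of KCl = 4.890 × 10^-3 × 74.55 = 0.3645 g

0.3645 g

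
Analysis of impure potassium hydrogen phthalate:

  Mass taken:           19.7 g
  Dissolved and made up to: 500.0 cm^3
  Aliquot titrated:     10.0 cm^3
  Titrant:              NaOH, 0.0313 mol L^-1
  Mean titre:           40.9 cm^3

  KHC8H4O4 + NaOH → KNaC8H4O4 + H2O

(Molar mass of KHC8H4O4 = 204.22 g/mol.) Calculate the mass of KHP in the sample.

13.1 g

n(NaOH) per titration = 0.0409 × 0.0313 = 1.28 × 10^-3 mol
n(KHC8H4O4) in each aliquot = 1.28 × 10^-3 mol (1:1 ratio)
n(KHC8H4O4) in the whole flask = 1.28 × 10^-3 × 500.0/10.0 = 0.0640 mol
mass of KHC8H4O4 = 0.0640 × 204.22 = 13.1 g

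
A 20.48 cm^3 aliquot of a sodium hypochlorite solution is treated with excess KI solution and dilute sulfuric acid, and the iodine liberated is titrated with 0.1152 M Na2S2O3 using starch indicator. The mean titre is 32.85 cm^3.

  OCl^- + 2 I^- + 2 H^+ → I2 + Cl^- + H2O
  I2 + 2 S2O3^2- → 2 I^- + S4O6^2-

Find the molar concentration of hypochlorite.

n(S2O3^2-) = 0.03285 × 0.1152 = 3.784 × 10^-3 mol
n(I2) = n(S2O3^2-)/2 = 1.892 × 10^-3 mol
n(OCl^-) in the aliquot = 1.892 × 10^-3 mol (1:1 ratio)
[OCl^-] = 1.892 × 10^-3 / 0.02048 = 0.09239 mol/L

0.09239 M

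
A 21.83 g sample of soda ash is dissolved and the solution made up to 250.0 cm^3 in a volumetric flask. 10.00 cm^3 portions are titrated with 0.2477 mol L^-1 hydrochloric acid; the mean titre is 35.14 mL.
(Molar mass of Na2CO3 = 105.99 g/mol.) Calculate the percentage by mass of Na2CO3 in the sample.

Na2CO3 + 2 HCl → 2 NaCl + H2O + CO2
n(HCl) per titration = 0.03514 × 0.2477 = 8.704 × 10^-3 mol
From the 1:2 ratio, n(Na2CO3) in each aliquot = 1/2 × 8.704 × 10^-3 = 4.352 × 10^-3 mol
n(Na2CO3) in the whole flask = 4.352 × 10^-3 × 250.0/10.00 = 0.1088 mol
mass of Na2CO3 = 0.1088 × 105.99 = 11.53 g
% Na2CO3 = 11.53 / 21.83 × 100 = 52.83 %

52.83 %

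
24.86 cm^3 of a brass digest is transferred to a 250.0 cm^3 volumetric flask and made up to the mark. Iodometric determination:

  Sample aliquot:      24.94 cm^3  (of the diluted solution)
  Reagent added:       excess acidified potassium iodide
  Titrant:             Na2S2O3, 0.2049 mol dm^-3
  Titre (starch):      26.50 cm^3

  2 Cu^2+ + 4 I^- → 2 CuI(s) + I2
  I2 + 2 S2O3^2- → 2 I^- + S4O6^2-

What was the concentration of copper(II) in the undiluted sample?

n(S2O3^2-) = 0.02650 × 0.2049 = 5.430 × 10^-3 mol
n(I2) = n(S2O3^2-)/2 = 2.715 × 10^-3 mol
From the 2:1 ratio, n(Cu2+) in the aliquot = 2/1 × 2.715 × 10^-3 = 5.430 × 10^-3 mol
[Cu2+]_dilute = 5.430 × 10^-3 / 0.02494 = 0.2177 mol/L
[Cu2+]_original = 0.2177 × 250.0/24.86 = 2.189 mol/L

2.189 mol/L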